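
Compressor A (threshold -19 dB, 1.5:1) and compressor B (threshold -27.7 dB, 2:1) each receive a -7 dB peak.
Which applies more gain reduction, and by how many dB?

B, by 6.35 dB

A: GR = 12 − 12/1.5 = 4 dB.
B: GR = 20.7 − 20.7/2 = 10.35 dB.
Difference: 6.35 dB in favour of B.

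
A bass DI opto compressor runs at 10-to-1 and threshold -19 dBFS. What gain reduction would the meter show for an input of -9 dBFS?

Overshoot = -9 − (-19) = 10 dB.
A 10:1 ratio leaves 1 dB of that excess.
Gain reduction = 10 − 1 = 9 dB.

9 dB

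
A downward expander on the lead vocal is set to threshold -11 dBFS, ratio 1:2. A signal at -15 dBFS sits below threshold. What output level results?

Undershoot = (-11) − (-15) = 4 dB.
At 1:2, that expands to 8 dB under threshold.
Output = -11 − 8 = -19 dBFS.

-19 dBFS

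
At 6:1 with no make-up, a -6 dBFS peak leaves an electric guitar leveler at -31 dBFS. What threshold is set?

-36 dBFS

Let T be the threshold. Output overshoot = (input overshoot)/R, so -31 − T = (-6 − T)/6.
6·(-31 − T) = -6 − T → 5·T = -186 − (-6) = -180.
T = -180/5 = -36 dBFS.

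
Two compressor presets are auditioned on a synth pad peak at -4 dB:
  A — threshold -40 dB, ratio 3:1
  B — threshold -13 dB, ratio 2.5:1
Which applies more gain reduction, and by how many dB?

A: GR = 36 − 36/3 = 24 dB.
B: GR = 9 − 9/2.5 = 5.4 dB.
Difference: 18.6 dB in favour of A.

A, by 18.6 dB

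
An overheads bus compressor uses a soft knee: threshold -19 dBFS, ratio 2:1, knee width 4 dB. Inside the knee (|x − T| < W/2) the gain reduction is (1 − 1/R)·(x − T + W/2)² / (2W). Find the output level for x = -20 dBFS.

x − T + W/2 = -20 − (-19) + 2 = 1.
GR = (1 − 1/2) × 1² / 8 = 0.5 × 1 / 8 = 0.0625 dB.
Output = -20 − 0.0625 = -20.0625 dBFS.

-20.0625 dBFS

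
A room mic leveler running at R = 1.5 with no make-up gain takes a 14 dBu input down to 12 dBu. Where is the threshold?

8 dBu

Let T be the threshold. Output overshoot = (input overshoot)/R, so 12 − T = (14 − T)/1.5.
1.5·(12 − T) = 14 − T → 0.5·T = 18 − 14 = 4.
T = 4/0.5 = 8 dBu.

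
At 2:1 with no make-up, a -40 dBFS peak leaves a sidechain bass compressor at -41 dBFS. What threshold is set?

-42 dBFS

Gain reduction = -40 − (-41) = 1 dB; output overshoot = GR / (R − 1) = 1 / 1 = 1 dB.
Threshold = output − output overshoot = -41 − 1 = -42 dBFS.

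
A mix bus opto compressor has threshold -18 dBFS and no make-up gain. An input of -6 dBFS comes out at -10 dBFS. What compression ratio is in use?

Input overshoot = -6 − (-18) = 12 dB; output overshoot = -10 − (-18) = 8 dB.
Ratio = 12 / 8 = 1.5.

1.5:1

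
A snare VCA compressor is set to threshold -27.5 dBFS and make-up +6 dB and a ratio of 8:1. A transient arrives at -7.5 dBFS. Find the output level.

-7.5 dBFS sits 20 dB over threshold.
The 20 dB excess becomes 2.5 dB after 8:1 reduction.
So the level is -27.5 + 2.5 = -25 dBFS; make-up adds 6 dB, giving -19 dBFS.

-19 dBFS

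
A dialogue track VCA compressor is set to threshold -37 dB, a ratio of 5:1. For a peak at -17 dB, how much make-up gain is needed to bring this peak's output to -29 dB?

The peak compresses to -37 + 20/5 = -33 dB.
To reach -29 dB requires -29 − (-33) = 4 dB of make-up.

4 dB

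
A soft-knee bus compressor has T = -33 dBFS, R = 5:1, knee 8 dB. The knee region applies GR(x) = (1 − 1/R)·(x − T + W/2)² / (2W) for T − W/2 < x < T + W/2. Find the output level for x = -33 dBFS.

x − T + W/2 = -33 − (-33) + 4 = 4.
GR = (1 − 1/5) × 4² / 16 = 0.8 × 16 / 16 = 0.8 dB.
Output = -33 − 0.8 = -33.8 dBFS.

-33.8 dBFS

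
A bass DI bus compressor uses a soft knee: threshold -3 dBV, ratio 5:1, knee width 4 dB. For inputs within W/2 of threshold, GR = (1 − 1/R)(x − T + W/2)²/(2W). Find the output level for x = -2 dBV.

x − T + W/2 = -2 − (-3) + 2 = 3.
GR = (1 − 1/5) × 3² / 8 = 0.8 × 9 / 8 = 0.9 dB.
Output = -2 − 0.9 = -2.9 dBV.

-2.9 dBV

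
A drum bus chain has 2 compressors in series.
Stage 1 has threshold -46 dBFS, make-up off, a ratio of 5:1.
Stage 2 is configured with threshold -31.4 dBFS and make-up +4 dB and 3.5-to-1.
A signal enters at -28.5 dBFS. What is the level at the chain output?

Stage 1: -28.5 dBFS is 17.5 dB over -46 dBFS; at 5:1 that becomes 3.5 dB over, giving -42.5 dBFS.
Stage 2: below threshold (-42.5 ≤ -31.4); passes unchanged; make-up brings it to -38.5 dBFS.

-38.5 dBFS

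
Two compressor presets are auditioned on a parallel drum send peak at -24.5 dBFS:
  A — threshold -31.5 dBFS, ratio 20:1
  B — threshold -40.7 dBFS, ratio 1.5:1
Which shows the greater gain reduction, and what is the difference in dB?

A: GR = 7 − 7/20 = 6.65 dB.
B: GR = 16.2 − 16.2/1.5 = 5.4 dB.
A reduces 1.25 dB more.

A, by 1.25 dB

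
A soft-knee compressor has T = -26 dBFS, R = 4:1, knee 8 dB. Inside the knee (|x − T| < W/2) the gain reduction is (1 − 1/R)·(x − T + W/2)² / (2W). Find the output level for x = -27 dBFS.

-27.421875 dBFS

x − T + W/2 = -27 − (-26) + 4 = 3.
GR = (1 − 1/4) × 3² / 16 = 0.75 × 9 / 16 = 0.421875 dB.
Output = -27 − 0.421875 = -27.421875 dBFS.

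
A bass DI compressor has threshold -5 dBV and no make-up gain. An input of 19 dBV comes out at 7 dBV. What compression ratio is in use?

Input overshoot = 19 − (-5) = 24 dB; output overshoot = 7 − (-5) = 12 dB.
Ratio = 24 / 12 = 2.

2:1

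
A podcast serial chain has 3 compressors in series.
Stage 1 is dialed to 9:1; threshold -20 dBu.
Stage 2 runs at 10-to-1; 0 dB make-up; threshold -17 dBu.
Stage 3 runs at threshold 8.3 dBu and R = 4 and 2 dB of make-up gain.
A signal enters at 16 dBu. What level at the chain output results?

-14.9 dBu

Stage 1: 36 dB above -20 dBu, reduced 9:1 to 4 dB above → -16 dBu.
Stage 2: 1 dB above -17 dBu, reduced 10:1 to 0.1 dB above → -16.9 dBu.
Stage 3: below threshold (-16.9 ≤ 8.3); passes unchanged; make-up brings it to -14.9 dBu.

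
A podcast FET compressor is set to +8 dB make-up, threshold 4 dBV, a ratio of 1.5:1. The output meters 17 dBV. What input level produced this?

11.5 dBV

Stripping the +8 dB make-up gives 9 dBV at the gain stage.
That's 5 dB above the 4 dBV threshold.
Undo the ratio: input overshoot = 5 × 1.5 = 7.5 dB, giving input = 11.5 dBV.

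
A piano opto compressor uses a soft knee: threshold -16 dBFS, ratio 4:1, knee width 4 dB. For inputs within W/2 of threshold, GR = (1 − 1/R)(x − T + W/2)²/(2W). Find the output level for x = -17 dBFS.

-17.09375 dBFS

x − T + W/2 = -17 − (-16) + 2 = 1.
GR = (1 − 1/4) × 1² / 8 = 0.75 × 1 / 8 = 0.09375 dB.
Output = -17 − 0.09375 = -17.09375 dBFS.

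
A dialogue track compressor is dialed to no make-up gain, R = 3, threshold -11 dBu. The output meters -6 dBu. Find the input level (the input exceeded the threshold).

Post-compression overshoot = -6 − (-11) = 5 dB.
Undo the ratio: input overshoot = 5 × 3 = 15 dB, giving input = 4 dBu.

4 dBu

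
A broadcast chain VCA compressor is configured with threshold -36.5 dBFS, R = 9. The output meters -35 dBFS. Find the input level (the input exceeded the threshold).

That's 1.5 dB above the -36.5 dBFS threshold.
Undo the ratio: input overshoot = 1.5 × 9 = 13.5 dB, giving input = -23 dBFS.

-23 dBFS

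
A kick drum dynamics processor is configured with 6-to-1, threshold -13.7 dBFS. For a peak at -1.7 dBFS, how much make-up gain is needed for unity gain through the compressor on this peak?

10 dB

Overshoot 12 dB → 12/6 = 2 dB after compression, so the compressed level is -13.7 + 2 = -11.7 dBFS.
Make-up = target − compressed = -1.7 − (-11.7) = 10 dB.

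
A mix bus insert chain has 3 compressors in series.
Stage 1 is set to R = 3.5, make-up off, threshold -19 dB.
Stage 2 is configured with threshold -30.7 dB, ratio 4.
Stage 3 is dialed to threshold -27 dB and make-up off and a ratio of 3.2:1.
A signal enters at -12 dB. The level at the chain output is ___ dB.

Stage 1: overshoot 7 dB → 7/3.5 = 2 dB → -17 dB.
Stage 2: -17 dB is 13.7 dB over -30.7 dB; at 4:1 that becomes 3.425 dB over, giving -27.275 dB.
Stage 3: below threshold (-27.275 ≤ -27); passes unchanged; output -27.275 dB.

-27.275 dB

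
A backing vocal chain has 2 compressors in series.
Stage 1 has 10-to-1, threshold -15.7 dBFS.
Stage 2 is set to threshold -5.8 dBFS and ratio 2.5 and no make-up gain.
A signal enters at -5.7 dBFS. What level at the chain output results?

Stage 1: 10 dB above -15.7 dBFS, reduced 10:1 to 1 dB above → -14.7 dBFS.
Stage 2: -14.7 dBFS ≤ -5.8 dBFS, so stage 2 doesn't engage; output -14.7 dBFS.

-14.7 dBFS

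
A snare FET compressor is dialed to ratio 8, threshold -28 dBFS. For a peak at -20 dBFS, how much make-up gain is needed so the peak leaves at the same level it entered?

7 dB

Overshoot 8 dB → 8/8 = 1 dB after compression, so the compressed level is -28 + 1 = -27 dBFS.
Make-up = target − compressed = -20 − (-27) = 7 dB.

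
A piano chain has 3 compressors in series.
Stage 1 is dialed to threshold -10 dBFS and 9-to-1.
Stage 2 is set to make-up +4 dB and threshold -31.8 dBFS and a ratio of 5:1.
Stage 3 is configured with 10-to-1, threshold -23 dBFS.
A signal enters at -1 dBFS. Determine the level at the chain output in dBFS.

Stage 1: 9 dB above -10 dBFS, reduced 9:1 to 1 dB above → -9 dBFS.
Stage 2: -9 dBFS is 22.8 dB over -31.8 dBFS; at 5:1 that becomes 4.56 dB over, giving -27.24 dBFS; +4 dB make-up → -23.24 dBFS.
Stage 3: below threshold (-23.24 ≤ -23); passes unchanged; output -23.24 dBFS.

-23.24 dBFS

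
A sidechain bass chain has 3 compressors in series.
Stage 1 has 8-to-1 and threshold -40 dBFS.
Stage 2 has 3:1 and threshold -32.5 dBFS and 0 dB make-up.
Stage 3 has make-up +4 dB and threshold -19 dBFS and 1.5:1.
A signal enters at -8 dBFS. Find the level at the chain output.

-32 dBFS

Stage 1: 32 dB above -40 dBFS, reduced 8:1 to 4 dB above → -36 dBFS.
Stage 2: below threshold (-36 ≤ -32.5); passes unchanged; output -36 dBFS.
Stage 3: -36 dBFS is at or below the -19 dBFS threshold — no compression; make-up brings it to -32 dBFS.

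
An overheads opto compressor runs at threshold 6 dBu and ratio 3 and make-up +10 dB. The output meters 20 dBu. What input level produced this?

Before make-up, the level was 20 − 10 = 10 dBu.
That's 4 dB above the 6 dBu threshold.
Undo the ratio: input overshoot = 4 × 3 = 12 dB, giving input = 18 dBu.

18 dBu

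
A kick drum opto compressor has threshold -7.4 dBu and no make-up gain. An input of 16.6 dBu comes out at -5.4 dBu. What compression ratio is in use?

12:1

Input overshoot = 16.6 − (-7.4) = 24 dB; output overshoot = -5.4 − (-7.4) = 2 dB.
Ratio = 24 / 2 = 12.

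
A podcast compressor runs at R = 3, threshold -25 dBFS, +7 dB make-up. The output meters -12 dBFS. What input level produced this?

Before make-up, the level was -12 − 7 = -19 dBFS.
That's 6 dB above the -25 dBFS threshold.
Input overshoot = R × output overshoot = 18 dB → input = -25 + 18 = -7 dBFS.

-7 dBFS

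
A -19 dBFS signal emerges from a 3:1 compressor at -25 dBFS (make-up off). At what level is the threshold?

-28 dBFS

Gain reduction = -19 − (-25) = 6 dB; output overshoot = GR / (R − 1) = 6 / 2 = 3 dB.
Threshold = output − output overshoot = -25 − 3 = -28 dBFS.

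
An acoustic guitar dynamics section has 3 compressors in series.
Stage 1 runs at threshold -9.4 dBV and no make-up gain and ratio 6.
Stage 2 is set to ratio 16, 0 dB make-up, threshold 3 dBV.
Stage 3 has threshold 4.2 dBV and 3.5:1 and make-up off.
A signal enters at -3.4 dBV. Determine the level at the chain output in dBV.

Stage 1: overshoot 6 dB → 6/6 = 1 dB → -8.4 dBV.
Stage 2: -8.4 dBV ≤ 3 dBV, so stage 2 doesn't engage; output -8.4 dBV.
Stage 3: -8.4 dBV ≤ 4.2 dBV, so stage 3 doesn't engage; output -8.4 dBV.

-8.4 dBV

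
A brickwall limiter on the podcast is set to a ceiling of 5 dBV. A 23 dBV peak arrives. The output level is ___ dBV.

The limiter clamps the peak to its 5 dBV ceiling.

5 dBV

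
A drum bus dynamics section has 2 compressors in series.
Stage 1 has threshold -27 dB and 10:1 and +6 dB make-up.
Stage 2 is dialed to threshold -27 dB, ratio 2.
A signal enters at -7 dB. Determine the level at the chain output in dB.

-23 dB

Stage 1: overshoot 20 dB → 20/10 = 2 dB → -25 dB; +6 dB make-up → -19 dB.
Stage 2: 8 dB above -27 dB, reduced 2:1 to 4 dB above → -23 dB.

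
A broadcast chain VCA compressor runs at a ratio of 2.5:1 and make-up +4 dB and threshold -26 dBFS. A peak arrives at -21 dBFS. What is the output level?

-21 dBFS sits 5 dB over threshold.
2.5:1 compression reduces that to 5/2.5 = 2 dB over.
That puts the output at -24 dBFS; make-up adds 4 dB, giving -20 dBFS.

-20 dBFS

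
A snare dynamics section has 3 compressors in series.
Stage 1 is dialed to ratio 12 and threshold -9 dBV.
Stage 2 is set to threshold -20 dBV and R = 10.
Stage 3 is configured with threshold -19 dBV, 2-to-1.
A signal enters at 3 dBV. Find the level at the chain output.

Stage 1: 12 dB above -9 dBV, reduced 12:1 to 1 dB above → -8 dBV.
Stage 2: -8 dBV is 12 dB over -20 dBV; at 10:1 that becomes 1.2 dB over, giving -18.8 dBV.
Stage 3: -18.8 dBV is 0.2 dB over -19 dBV; at 2:1 that becomes 0.1 dB over, giving -18.9 dBV.

-18.9 dBV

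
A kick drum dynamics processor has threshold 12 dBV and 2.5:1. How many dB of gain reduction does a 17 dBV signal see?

3 dB

Overshoot = 17 − 12 = 5 dB.
At 2.5:1, output sits 5/2.5 = 2 dB above threshold.
Gain reduction = 5 − 2 = 3 dB.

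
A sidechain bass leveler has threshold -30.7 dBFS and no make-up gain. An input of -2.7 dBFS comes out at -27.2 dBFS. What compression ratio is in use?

Input overshoot = -2.7 − (-30.7) = 28 dB; output overshoot = -27.2 − (-30.7) = 3.5 dB.
Ratio = 28 / 3.5 = 8.

8:1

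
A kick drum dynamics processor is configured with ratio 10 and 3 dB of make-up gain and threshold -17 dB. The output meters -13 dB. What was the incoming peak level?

-7 dB

Stripping the +3 dB make-up gives -16 dB at the gain stage.
That's 1 dB above the -17 dB threshold.
Input overshoot = R × output overshoot = 10 dB → input = -17 + 10 = -7 dB.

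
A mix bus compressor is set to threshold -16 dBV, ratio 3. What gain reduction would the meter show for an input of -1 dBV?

10 dB

The signal is 15 dB above threshold.
After 3:1 compression the overshoot becomes 15/3 = 5 dB.
GR = overshoot in − overshoot out = 15 − 5 = 10 dB.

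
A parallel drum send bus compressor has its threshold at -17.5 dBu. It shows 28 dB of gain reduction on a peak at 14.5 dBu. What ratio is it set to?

8:1

Input overshoot = 14.5 − (-17.5) = 32 dB.
Output overshoot = 32 − 28 = 4 dB.
Ratio = input overshoot / output overshoot = 32 / 4 = 8.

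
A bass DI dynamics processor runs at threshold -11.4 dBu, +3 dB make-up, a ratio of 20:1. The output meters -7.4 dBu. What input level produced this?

8.6 dBu

Stripping the +3 dB make-up gives -10.4 dBu at the gain stage.
The compressed level sits -10.4 − (-11.4) = 1 dB over threshold.
Input overshoot = R × output overshoot = 20 dB → input = -11.4 + 20 = 8.6 dBu.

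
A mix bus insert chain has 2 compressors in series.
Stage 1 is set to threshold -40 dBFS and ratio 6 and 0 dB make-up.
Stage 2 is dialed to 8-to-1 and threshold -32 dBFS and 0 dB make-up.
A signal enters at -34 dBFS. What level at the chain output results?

-39 dBFS

Stage 1: -34 dBFS is 6 dB over -40 dBFS; at 6:1 that becomes 1 dB over, giving -39 dBFS.
Stage 2: -39 dBFS is at or below the -32 dBFS threshold — no compression; output -39 dBFS.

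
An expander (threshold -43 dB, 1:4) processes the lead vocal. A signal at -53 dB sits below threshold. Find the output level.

-83 dB

Below threshold, a 1:4 expander applies gain = (4−1)×(T − x) of attenuation.
(4−1) × 10 = 30 dB, so output = -53 − 30 = -83 dB.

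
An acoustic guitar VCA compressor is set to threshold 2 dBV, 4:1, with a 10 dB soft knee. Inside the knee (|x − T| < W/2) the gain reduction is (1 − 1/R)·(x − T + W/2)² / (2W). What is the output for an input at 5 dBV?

2.6 dBV

x − T + W/2 = 5 − 2 + 5 = 8.
GR = (1 − 1/4) × 8² / 20 = 0.75 × 64 / 20 = 2.4 dB.
Output = 5 − 2.4 = 2.6 dBV.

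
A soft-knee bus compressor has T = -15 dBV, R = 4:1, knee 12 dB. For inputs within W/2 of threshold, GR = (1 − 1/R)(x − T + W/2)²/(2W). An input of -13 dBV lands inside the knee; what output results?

-15 dBV

x − T + W/2 = -13 − (-15) + 6 = 8.
GR = (1 − 1/4) × 8² / 24 = 0.75 × 64 / 24 = 2 dB.
Output = -13 − 2 = -15 dBV.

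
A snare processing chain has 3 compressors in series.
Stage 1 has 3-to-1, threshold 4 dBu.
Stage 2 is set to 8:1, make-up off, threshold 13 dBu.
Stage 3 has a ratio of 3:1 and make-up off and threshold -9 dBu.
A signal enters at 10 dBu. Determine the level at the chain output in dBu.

-4 dBu

Stage 1: overshoot 6 dB → 6/3 = 2 dB → 6 dBu.
Stage 2: 6 dBu ≤ 13 dBu, so stage 2 doesn't engage; output 6 dBu.
Stage 3: overshoot 15 dB → 15/3 = 5 dB → -4 dBu.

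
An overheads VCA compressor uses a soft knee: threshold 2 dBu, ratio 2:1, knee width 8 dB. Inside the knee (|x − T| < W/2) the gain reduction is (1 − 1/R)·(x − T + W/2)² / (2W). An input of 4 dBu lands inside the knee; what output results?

2.875 dBu

x − T + W/2 = 4 − 2 + 4 = 6.
GR = (1 − 1/2) × 6² / 16 = 0.5 × 36 / 16 = 1.125 dB.
Output = 4 − 1.125 = 2.875 dBu.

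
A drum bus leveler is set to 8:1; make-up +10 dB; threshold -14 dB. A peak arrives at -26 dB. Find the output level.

-16 dB

-26 dB is 12 dB below the -14 dB threshold, so no gain reduction is applied.
Make-up gain adds 10 dB: -26 + 10 = -16 dB.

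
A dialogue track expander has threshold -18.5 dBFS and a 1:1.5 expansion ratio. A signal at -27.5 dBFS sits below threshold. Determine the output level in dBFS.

Undershoot = (-18.5) − (-27.5) = 9 dB.
At 1:1.5, that expands to 13.5 dB under threshold.
Output = -18.5 − 13.5 = -32 dBFS.

-32 dBFS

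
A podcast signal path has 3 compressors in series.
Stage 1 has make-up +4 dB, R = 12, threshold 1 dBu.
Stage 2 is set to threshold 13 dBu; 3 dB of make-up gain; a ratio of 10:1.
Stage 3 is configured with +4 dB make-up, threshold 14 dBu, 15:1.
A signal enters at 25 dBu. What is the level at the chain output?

Stage 1: overshoot 24 dB → 24/12 = 2 dB → 3 dBu; +4 dB make-up → 7 dBu.
Stage 2: 7 dBu ≤ 13 dBu, so stage 2 doesn't engage; make-up brings it to 10 dBu.
Stage 3: 10 dBu is at or below the 14 dBu threshold — no compression; make-up brings it to 14 dBu.

14 dBu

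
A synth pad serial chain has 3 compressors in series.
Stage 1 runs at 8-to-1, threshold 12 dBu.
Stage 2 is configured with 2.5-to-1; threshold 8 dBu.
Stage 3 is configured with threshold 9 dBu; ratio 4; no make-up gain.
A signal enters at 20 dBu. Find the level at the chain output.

9.25 dBu

Stage 1: overshoot 8 dB → 8/8 = 1 dB → 13 dBu.
Stage 2: 5 dB above 8 dBu, reduced 2.5:1 to 2 dB above → 10 dBu.
Stage 3: overshoot 1 dB → 1/4 = 0.25 dB → 9.25 dBu.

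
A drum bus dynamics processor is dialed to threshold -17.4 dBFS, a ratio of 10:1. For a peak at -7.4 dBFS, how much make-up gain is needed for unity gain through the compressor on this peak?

Without make-up, output = threshold + overshoot/10 = -17.4 + 1 = -16.4 dBFS.
Gap to target: 9 dB.

9 dB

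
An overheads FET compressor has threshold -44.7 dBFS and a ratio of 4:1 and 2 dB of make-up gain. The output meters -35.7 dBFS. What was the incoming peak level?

Remove make-up: -35.7 − 2 = -37.7 dBFS.
The compressed level sits -37.7 − (-44.7) = 7 dB over threshold.
Input overshoot = R × output overshoot = 28 dB → input = -44.7 + 28 = -16.7 dBFS.

-16.7 dBFS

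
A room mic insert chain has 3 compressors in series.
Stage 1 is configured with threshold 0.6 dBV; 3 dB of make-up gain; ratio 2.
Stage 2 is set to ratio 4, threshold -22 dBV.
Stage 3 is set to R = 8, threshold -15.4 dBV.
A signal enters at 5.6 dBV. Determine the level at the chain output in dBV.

-15.346875 dBV

Stage 1: 5.6 dBV is 5 dB over 0.6 dBV; at 2:1 that becomes 2.5 dB over, giving 3.1 dBV; +3 dB make-up → 6.1 dBV.
Stage 2: 6.1 dBV is 28.1 dB over -22 dBV; at 4:1 that becomes 7.025 dB over, giving -14.975 dBV.
Stage 3: -14.975 dBV is 0.425 dB over -15.4 dBV; at 8:1 that becomes 0.053125 dB over, giving -15.346875 dBV.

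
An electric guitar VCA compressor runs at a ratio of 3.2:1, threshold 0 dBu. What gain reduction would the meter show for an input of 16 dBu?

11 dB

16 dBu exceeds the threshold by 16 dB.
A 3.2:1 ratio leaves 5 dB of that excess.
Gain reduction = 16 − 5 = 11 dB.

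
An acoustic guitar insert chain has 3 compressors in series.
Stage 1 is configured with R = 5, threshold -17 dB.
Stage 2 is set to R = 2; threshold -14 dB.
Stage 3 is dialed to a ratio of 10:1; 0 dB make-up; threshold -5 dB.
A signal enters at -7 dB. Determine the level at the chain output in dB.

-15 dB

Stage 1: overshoot 10 dB → 10/5 = 2 dB → -15 dB.
Stage 2: below threshold (-15 ≤ -14); passes unchanged; output -15 dB.
Stage 3: below threshold (-15 ≤ -5); passes unchanged; output -15 dB.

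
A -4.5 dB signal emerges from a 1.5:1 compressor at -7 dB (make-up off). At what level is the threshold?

Gain reduction = -4.5 − (-7) = 2.5 dB; output overshoot = GR / (R − 1) = 2.5 / 0.5 = 5 dB.
Threshold = output − output overshoot = -7 − 5 = -12 dB.

-12 dB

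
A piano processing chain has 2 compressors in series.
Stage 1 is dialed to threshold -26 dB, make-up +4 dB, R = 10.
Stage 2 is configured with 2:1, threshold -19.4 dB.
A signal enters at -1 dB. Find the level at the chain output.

-19.5 dB

Stage 1: -1 dB is 25 dB over -26 dB; at 10:1 that becomes 2.5 dB over, giving -23.5 dB; +4 dB make-up → -19.5 dB.
Stage 2: below threshold (-19.5 ≤ -19.4); passes unchanged; output -19.5 dB.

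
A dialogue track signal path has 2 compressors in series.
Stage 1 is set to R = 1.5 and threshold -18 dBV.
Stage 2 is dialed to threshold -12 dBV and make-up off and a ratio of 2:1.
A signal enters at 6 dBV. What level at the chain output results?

-7 dBV

Stage 1: overshoot 24 dB → 24/1.5 = 16 dB → -2 dBV.
Stage 2: -2 dBV is 10 dB over -12 dBV; at 2:1 that becomes 5 dB over, giving -7 dBV.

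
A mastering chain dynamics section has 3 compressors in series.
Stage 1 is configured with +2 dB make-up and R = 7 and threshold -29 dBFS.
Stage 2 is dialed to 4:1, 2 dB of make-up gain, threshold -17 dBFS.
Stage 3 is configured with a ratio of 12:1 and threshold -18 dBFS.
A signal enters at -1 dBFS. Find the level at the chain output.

-21 dBFS

Stage 1: -1 dBFS is 28 dB over -29 dBFS; at 7:1 that becomes 4 dB over, giving -25 dBFS; +2 dB make-up → -23 dBFS.
Stage 2: -23 dBFS is at or below the -17 dBFS threshold — no compression; make-up brings it to -21 dBFS.
Stage 3: -21 dBFS is at or below the -18 dBFS threshold — no compression; output -21 dBFS.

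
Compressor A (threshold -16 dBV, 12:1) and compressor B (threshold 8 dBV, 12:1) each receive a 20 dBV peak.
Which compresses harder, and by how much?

A: overshoot 36 dB → output overshoot 3 dB → GR 33 dB.
B: overshoot 12 dB → output overshoot 1 dB → GR 11 dB.
Difference: 22 dB in favour of A.

A, by 22 dB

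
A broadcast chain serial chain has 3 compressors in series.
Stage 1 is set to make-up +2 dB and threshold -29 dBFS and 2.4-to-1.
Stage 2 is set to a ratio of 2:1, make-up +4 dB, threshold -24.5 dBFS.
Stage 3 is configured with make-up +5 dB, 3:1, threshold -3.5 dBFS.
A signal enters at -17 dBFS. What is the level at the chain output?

Stage 1: overshoot 12 dB → 12/2.4 = 5 dB → -24 dBFS; +2 dB make-up → -22 dBFS.
Stage 2: -22 dBFS is 2.5 dB over -24.5 dBFS; at 2:1 that becomes 1.25 dB over, giving -23.25 dBFS; +4 dB make-up → -19.25 dBFS.
Stage 3: -19.25 dBFS is at or below the -3.5 dBFS threshold — no compression; make-up brings it to -14.25 dBFS.

-14.25 dBFS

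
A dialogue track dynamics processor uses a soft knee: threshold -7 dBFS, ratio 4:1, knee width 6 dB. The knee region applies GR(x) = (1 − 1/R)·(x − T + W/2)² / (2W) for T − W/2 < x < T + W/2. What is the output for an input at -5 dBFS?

x − T + W/2 = -5 − (-7) + 3 = 5.
GR = (1 − 1/4) × 5² / 12 = 0.75 × 25 / 12 = 1.5625 dB.
Output = -5 − 1.5625 = -6.5625 dBFS.

-6.5625 dBFS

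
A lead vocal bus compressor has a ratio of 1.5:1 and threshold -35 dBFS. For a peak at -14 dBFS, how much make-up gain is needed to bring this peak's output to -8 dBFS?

13 dB

The peak compresses to -35 + 21/1.5 = -21 dBFS.
To reach -8 dBFS requires -8 − (-21) = 13 dB of make-up.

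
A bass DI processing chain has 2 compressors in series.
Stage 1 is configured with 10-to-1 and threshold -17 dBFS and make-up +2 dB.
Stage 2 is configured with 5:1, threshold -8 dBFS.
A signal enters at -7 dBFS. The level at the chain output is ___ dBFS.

-14 dBFS

Stage 1: 10 dB above -17 dBFS, reduced 10:1 to 1 dB above → -16 dBFS; +2 dB make-up → -14 dBFS.
Stage 2: below threshold (-14 ≤ -8); passes unchanged; output -14 dBFS.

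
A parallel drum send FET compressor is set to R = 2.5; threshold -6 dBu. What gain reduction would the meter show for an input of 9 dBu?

9 dB

9 dBu exceeds the threshold by 15 dB.
A 2.5:1 ratio leaves 6 dB of that excess.
So the signal is attenuated by 15 − 6 = 9 dB.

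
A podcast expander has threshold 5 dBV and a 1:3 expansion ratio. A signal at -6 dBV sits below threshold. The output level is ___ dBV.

-28 dBV

Below threshold, a 1:3 expander applies gain = (3−1)×(T − x) of attenuation.
(3−1) × 11 = 22 dB, so output = -6 − 22 = -28 dBV.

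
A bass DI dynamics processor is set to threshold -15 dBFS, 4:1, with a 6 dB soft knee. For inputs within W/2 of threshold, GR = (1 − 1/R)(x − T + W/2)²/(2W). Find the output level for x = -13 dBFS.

x − T + W/2 = -13 − (-15) + 3 = 5.
GR = (1 − 1/4) × 5² / 12 = 0.75 × 25 / 12 = 1.5625 dB.
Output = -13 − 1.5625 = -14.5625 dBFS.

-14.5625 dBFS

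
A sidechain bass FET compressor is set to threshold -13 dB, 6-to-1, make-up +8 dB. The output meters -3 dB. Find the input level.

-1 dB

Stripping the +8 dB make-up gives -11 dB at the gain stage.
Post-compression overshoot = -11 − (-13) = 2 dB.
Input overshoot = R × output overshoot = 12 dB → input = -13 + 12 = -1 dB.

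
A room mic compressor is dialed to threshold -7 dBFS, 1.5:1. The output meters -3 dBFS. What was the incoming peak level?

Post-compression overshoot = -3 − (-7) = 4 dB.
Before 1.5:1 compression the overshoot was 4 × 1.5 = 6 dB, so input = -7 + 6 = -1 dBFS.

-1 dBFS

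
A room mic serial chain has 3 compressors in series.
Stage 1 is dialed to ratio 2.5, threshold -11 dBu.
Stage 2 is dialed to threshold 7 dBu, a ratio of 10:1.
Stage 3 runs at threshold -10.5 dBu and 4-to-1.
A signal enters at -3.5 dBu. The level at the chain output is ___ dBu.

Stage 1: -3.5 dBu is 7.5 dB over -11 dBu; at 2.5:1 that becomes 3 dB over, giving -8 dBu.
Stage 2: below threshold (-8 ≤ 7); passes unchanged; output -8 dBu.
Stage 3: 2.5 dB above -10.5 dBu, reduced 4:1 to 0.625 dB above → -9.875 dBu.

-9.875 dBu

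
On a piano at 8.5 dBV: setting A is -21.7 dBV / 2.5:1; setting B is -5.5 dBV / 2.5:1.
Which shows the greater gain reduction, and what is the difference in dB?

A: 30.2 dB over, compressed to 12.08 dB over, so 18.12 dB of GR.
B: 14 dB over, compressed to 5.6 dB over, so 8.4 dB of GR.
Difference: 9.72 dB in favour of A.

A, by 9.72 dB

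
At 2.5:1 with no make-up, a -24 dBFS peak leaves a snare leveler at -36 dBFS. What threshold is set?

-44 dBFS

Gain reduction = -24 − (-36) = 12 dB; output overshoot = GR / (R − 1) = 12 / 1.5 = 8 dB.
Threshold = output − output overshoot = -36 − 8 = -44 dBFS.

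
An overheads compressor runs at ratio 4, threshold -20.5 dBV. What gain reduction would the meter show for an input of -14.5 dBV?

4.5 dB

Overshoot = -14.5 − (-20.5) = 6 dB.
A 4:1 ratio leaves 1.5 dB of that excess.
So the signal is attenuated by 6 − 1.5 = 4.5 dB.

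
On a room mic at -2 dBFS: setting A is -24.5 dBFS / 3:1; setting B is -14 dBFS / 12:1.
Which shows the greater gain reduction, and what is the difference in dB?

A, by 4 dB

A: GR = 22.5 − 22.5/3 = 15 dB.
B: GR = 12 − 12/12 = 11 dB.
A applies 4 dB more gain reduction.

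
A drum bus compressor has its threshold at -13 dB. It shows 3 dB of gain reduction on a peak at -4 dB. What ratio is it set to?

1.5:1

Input overshoot = -4 − (-13) = 9 dB.
Output overshoot = 9 − 3 = 6 dB.
Ratio = input overshoot / output overshoot = 9 / 6 = 1.5.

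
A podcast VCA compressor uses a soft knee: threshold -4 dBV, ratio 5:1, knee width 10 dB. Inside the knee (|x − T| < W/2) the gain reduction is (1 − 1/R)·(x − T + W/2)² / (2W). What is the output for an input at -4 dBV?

x − T + W/2 = -4 − (-4) + 5 = 5.
GR = (1 − 1/5) × 5² / 20 = 0.8 × 25 / 20 = 1 dB.
Output = -4 − 1 = -5 dBV.

-5 dBV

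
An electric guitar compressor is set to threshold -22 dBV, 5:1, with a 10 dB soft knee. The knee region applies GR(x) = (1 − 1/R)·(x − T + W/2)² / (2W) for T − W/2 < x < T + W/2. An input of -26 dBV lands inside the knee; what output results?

x − T + W/2 = -26 − (-22) + 5 = 1.
GR = (1 − 1/5) × 1² / 20 = 0.8 × 1 / 20 = 0.04 dB.
Output = -26 − 0.04 = -26.04 dBV.

-26.04 dBV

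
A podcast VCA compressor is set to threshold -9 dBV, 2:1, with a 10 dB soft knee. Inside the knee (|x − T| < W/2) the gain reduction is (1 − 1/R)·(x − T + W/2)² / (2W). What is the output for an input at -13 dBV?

-13.025 dBV

x − T + W/2 = -13 − (-9) + 5 = 1.
GR = (1 − 1/2) × 1² / 20 = 0.5 × 1 / 20 = 0.025 dB.
Output = -13 − 0.025 = -13.025 dBV.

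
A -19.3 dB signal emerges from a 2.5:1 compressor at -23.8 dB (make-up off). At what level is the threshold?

Input is 7.5 dB above T (since output overshoot × R = input overshoot: (-23.8 − T)·2.5 = -19.3 − T gives T = -26.8 dB).
Check: -26.8 + (-19.3 − (-26.8))/2.5 = -26.8 + 3 = -23.8 dB. ✓

-26.8 dB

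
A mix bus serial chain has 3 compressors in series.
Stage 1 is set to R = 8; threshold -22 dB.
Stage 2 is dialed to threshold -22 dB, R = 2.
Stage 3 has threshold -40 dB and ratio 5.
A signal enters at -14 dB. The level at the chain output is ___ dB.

Stage 1: overshoot 8 dB → 8/8 = 1 dB → -21 dB.
Stage 2: -21 dB is 1 dB over -22 dB; at 2:1 that becomes 0.5 dB over, giving -21.5 dB.
Stage 3: overshoot 18.5 dB → 18.5/5 = 3.7 dB → -36.3 dB.

-36.3 dB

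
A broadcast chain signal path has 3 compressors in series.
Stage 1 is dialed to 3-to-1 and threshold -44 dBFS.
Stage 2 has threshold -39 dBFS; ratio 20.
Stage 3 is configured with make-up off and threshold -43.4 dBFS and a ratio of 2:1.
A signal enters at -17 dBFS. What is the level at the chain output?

Stage 1: overshoot 27 dB → 27/3 = 9 dB → -35 dBFS.
Stage 2: -35 dBFS is 4 dB over -39 dBFS; at 20:1 that becomes 0.2 dB over, giving -38.8 dBFS.
Stage 3: -38.8 dBFS is 4.6 dB over -43.4 dBFS; at 2:1 that becomes 2.3 dB over, giving -41.1 dBFS.

-41.1 dBFS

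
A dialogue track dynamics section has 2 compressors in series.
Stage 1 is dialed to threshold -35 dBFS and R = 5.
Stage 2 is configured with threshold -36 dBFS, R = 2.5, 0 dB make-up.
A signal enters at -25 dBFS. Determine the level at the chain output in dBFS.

Stage 1: 10 dB above -35 dBFS, reduced 5:1 to 2 dB above → -33 dBFS.
Stage 2: -33 dBFS is 3 dB over -36 dBFS; at 2.5:1 that becomes 1.2 dB over, giving -34.8 dBFS.

-34.8 dBFS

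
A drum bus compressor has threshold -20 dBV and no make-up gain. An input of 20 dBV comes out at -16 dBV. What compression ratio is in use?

10:1

Input overshoot = 20 − (-20) = 40 dB; output overshoot = -16 − (-20) = 4 dB.
Ratio = 40 / 4 = 10.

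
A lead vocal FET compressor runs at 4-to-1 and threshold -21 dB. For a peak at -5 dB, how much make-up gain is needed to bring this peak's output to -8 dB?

9 dB

Overshoot 16 dB → 16/4 = 4 dB after compression, so the compressed level is -21 + 4 = -17 dB.
Make-up = target − compressed = -8 − (-17) = 9 dB.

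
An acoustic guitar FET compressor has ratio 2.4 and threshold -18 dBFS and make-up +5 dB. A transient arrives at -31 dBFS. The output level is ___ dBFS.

-26 dBFS

-31 dBFS is 13 dB below the -18 dBFS threshold, so no gain reduction is applied.
Make-up gain adds 5 dB: -31 + 5 = -26 dBFS.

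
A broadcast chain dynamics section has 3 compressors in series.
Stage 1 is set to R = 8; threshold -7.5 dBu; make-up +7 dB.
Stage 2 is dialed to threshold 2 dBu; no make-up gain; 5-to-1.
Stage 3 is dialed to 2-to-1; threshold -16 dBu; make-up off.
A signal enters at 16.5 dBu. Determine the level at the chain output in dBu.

-6.95 dBu

Stage 1: 24 dB above -7.5 dBu, reduced 8:1 to 3 dB above → -4.5 dBu; +7 dB make-up → 2.5 dBu.
Stage 2: 0.5 dB above 2 dBu, reduced 5:1 to 0.1 dB above → 2.1 dBu.
Stage 3: 2.1 dBu is 18.1 dB over -16 dBu; at 2:1 that becomes 9.05 dB over, giving -6.95 dBu.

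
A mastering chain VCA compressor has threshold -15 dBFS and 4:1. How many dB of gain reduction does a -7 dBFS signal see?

6 dB

-7 dBFS exceeds the threshold by 8 dB.
A 4:1 ratio leaves 2 dB of that excess.
So the signal is attenuated by 8 − 2 = 6 dB.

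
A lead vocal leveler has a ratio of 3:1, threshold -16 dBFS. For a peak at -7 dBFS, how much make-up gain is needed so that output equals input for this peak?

6 dB

Without make-up, output = threshold + overshoot/3 = -16 + 3 = -13 dBFS.
Gap to target: 6 dB.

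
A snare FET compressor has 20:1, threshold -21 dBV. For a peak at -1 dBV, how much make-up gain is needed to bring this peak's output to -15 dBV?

5 dB

Without make-up, output = threshold + overshoot/20 = -21 + 1 = -20 dBV.
Gap to target: 5 dB.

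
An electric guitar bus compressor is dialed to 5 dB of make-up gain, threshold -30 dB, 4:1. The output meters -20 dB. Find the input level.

Before make-up, the level was -20 − 5 = -25 dB.
That's 5 dB above the -30 dB threshold.
Undo the ratio: input overshoot = 5 × 4 = 20 dB, giving input = -10 dB.

-10 dB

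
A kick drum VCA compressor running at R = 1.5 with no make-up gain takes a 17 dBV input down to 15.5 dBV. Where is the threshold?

12.5 dBV

Let T be the threshold. Output overshoot = (input overshoot)/R, so 15.5 − T = (17 − T)/1.5.
1.5·(15.5 − T) = 17 − T → 0.5·T = 23.25 − 17 = 6.25.
T = 6.25/0.5 = 12.5 dBV.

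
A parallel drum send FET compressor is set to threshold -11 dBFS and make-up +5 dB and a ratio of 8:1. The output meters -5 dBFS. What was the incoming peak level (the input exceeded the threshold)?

Remove make-up: -5 − 5 = -10 dBFS.
Post-compression overshoot = -10 − (-11) = 1 dB.
Before 8:1 compression the overshoot was 1 × 8 = 8 dB, so input = -11 + 8 = -3 dBFS.

-3 dBFS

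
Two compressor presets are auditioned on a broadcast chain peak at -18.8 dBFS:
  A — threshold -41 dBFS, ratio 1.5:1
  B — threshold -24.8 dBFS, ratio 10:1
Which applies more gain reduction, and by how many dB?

A, by 2 dB

A: GR = 22.2 − 22.2/1.5 = 7.4 dB.
B: GR = 6 − 6/10 = 5.4 dB.
A reduces 2 dB more.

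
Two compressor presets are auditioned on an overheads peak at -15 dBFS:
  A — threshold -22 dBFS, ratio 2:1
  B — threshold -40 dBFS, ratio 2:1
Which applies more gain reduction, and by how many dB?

B, by 9 dB

A: GR = 7 − 7/2 = 3.5 dB.
B: GR = 25 − 25/2 = 12.5 dB.
B reduces 9 dB more.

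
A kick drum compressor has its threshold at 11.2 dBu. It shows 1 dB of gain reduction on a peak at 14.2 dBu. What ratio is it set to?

Input overshoot = 14.2 − 11.2 = 3 dB.
Output overshoot = 3 − 1 = 2 dB.
Ratio = input overshoot / output overshoot = 3 / 2 = 1.5.

1.5:1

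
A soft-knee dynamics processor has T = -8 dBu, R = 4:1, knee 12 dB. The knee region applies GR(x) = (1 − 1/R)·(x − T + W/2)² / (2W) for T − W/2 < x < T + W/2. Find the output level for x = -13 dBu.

x − T + W/2 = -13 − (-8) + 6 = 1.
GR = (1 − 1/4) × 1² / 24 = 0.75 × 1 / 24 = 0.03125 dB.
Output = -13 − 0.03125 = -13.03125 dBu.

-13.03125 dBu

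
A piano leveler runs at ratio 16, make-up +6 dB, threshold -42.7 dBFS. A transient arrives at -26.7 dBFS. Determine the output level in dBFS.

-35.7 dBFS

The input is 16 dB above the -42.7 dBFS threshold.
The 16 dB excess becomes 1 dB after 16:1 reduction.
That puts the output at -41.7 dBFS; make-up adds 6 dB, giving -35.7 dBFS.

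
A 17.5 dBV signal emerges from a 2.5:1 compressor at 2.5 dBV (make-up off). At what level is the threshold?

-7.5 dBV

Let T be the threshold. Output overshoot = (input overshoot)/R, so 2.5 − T = (17.5 − T)/2.5.
2.5·(2.5 − T) = 17.5 − T → 1.5·T = 6.25 − 17.5 = -11.25.
T = -11.25/1.5 = -7.5 dBV.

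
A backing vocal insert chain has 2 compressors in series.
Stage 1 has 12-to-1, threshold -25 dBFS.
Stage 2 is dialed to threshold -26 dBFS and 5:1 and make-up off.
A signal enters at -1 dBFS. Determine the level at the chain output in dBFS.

Stage 1: overshoot 24 dB → 24/12 = 2 dB → -23 dBFS.
Stage 2: overshoot 3 dB → 3/5 = 0.6 dB → -25.4 dBFS.

-25.4 dBFS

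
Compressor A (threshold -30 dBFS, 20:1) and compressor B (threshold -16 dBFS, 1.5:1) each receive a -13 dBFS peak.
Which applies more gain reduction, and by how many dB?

A, by 15.15 dB

A: overshoot 17 dB → output overshoot 0.85 dB → GR 16.15 dB.
B: overshoot 3 dB → output overshoot 2 dB → GR 1 dB.
Difference: 15.15 dB in favour of A.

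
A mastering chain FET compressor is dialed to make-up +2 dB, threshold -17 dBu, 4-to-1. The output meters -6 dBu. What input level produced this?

19 dBu

Stripping the +2 dB make-up gives -8 dBu at the gain stage.
Post-compression overshoot = -8 − (-17) = 9 dB.
Before 4:1 compression the overshoot was 9 × 4 = 36 dB, so input = -17 + 36 = 19 dBu.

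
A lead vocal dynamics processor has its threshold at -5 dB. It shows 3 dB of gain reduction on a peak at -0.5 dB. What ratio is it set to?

3:1

Input overshoot = -0.5 − (-5) = 4.5 dB.
Output overshoot = 4.5 − 3 = 1.5 dB.
Ratio = input overshoot / output overshoot = 4.5 / 1.5 = 3.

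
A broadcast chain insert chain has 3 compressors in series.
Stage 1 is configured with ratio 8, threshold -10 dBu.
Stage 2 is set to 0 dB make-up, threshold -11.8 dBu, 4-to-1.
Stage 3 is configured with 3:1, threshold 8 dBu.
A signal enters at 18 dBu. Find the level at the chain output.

-10.475 dBu

Stage 1: 18 dBu is 28 dB over -10 dBu; at 8:1 that becomes 3.5 dB over, giving -6.5 dBu.
Stage 2: 5.3 dB above -11.8 dBu, reduced 4:1 to 1.325 dB above → -10.475 dBu.
Stage 3: below threshold (-10.475 ≤ 8); passes unchanged; output -10.475 dBu.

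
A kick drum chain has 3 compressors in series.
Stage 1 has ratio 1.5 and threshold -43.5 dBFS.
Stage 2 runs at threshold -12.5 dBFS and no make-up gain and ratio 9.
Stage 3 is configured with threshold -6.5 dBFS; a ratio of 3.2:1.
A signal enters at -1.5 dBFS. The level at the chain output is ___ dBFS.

Stage 1: 42 dB above -43.5 dBFS, reduced 1.5:1 to 28 dB above → -15.5 dBFS.
Stage 2: below threshold (-15.5 ≤ -12.5); passes unchanged; output -15.5 dBFS.
Stage 3: -15.5 dBFS ≤ -6.5 dBFS, so stage 3 doesn't engage; output -15.5 dBFS.

-15.5 dBFS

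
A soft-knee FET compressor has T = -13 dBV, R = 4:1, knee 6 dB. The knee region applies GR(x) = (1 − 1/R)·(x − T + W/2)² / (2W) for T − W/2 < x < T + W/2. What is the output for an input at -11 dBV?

x − T + W/2 = -11 − (-13) + 3 = 5.
GR = (1 − 1/4) × 5² / 12 = 0.75 × 25 / 12 = 1.5625 dB.
Output = -11 − 1.5625 = -12.5625 dBV.

-12.5625 dBV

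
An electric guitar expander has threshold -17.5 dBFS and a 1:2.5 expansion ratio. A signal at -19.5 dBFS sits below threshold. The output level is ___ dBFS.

Below threshold, a 1:2.5 expander applies gain = (2.5−1)×(T − x) of attenuation.
(2.5−1) × 2 = 3 dB, so output = -19.5 − 3 = -22.5 dBFS.

-22.5 dBFS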